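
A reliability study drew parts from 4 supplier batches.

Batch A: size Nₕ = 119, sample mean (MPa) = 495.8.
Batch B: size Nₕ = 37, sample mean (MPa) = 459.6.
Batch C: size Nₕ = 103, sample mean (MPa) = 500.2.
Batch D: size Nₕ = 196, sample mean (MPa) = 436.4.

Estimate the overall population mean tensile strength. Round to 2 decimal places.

N = 119 + 37 + 103 + 196 = 455.
Weight each subgroup mean by Nₕ/N and sum.
Σ Nₕx̄ₕ = 119·495.8 + 37·459.6 + 103·500.2 + 196·436.4 = 59000.2 + 17005.2 + 51520.6 + 85534.4 = 213060.4.
Divide by N: 213060.4 / 455 = 468.2646... → 468.26.

468.26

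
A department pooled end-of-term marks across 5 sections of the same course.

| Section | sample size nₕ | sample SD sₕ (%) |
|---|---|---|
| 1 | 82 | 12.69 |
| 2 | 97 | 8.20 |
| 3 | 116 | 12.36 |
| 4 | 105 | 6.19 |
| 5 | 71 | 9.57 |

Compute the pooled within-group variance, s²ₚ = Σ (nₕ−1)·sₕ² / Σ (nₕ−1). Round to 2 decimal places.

101.85

Degrees of freedom: 81 + 96 + 115 + 104 + 70 = 466.
Σ(nₕ−1)sₕ² = 81·161.0361 + 96·67.24 + 115·152.7696 + 104·38.3161 + 70·91.5849 = 47463.2855.
s²ₚ = 47463.2855 / 466 = 101.8525... → 101.85.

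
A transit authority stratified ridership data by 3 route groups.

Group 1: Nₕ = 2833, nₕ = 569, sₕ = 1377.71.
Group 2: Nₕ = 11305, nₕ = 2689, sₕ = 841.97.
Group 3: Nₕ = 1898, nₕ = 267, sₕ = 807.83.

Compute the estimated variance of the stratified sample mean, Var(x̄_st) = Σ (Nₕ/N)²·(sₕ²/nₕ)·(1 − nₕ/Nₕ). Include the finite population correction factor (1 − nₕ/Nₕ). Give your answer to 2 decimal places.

N = 16036. Term for each stratum: Wₕ²sₕ²/nₕ·(1−nₕ/Nₕ).
Var(x̄_st) = 83.20209 + 99.85886 + 29.42299 = 212.48394 → 212.48.

212.48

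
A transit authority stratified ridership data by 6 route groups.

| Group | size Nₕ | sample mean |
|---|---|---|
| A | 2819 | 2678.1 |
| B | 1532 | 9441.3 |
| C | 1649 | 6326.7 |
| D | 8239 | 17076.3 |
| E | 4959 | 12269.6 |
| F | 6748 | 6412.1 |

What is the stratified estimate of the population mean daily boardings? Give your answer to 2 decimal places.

N = 2819 + 1532 + 1649 + 8239 + 4959 + 6748 = 25946.
Weight each subgroup mean by Nₕ/N and sum.
Σ Nₕx̄ₕ = 2819·2678.1 + 1532·9441.3 + 1649·6326.7 + 8239·17076.3 + 4959·12269.6 + 6748·6412.1 = 7549563.9 + 14464071.6 + 10432728.3 + 140691635.7 + 60844946.4 + 43268850.8 = 277251796.7.
Divide by N: 277251796.7 / 25946 = 10685.7241... → 10685.72.

10685.72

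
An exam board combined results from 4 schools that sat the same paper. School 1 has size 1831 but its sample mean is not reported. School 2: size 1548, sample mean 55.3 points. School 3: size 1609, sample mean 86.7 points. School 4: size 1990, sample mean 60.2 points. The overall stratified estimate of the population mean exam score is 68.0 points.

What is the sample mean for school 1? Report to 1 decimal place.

N = 1831 + 1548 + 1609 + 1990 = 6978.
Overall total = μ·N = 68.0·6978 = 474504.
Subtract the known strata: 1548·55.3 + 1609·86.7 + 1990·60.2 = 344902.7.
Remaining total for school 1: 474504 − 344902.7 = 129601.3.
Divide by its size: 129601.3 / 1831 = 70.782... → 70.8.

70.8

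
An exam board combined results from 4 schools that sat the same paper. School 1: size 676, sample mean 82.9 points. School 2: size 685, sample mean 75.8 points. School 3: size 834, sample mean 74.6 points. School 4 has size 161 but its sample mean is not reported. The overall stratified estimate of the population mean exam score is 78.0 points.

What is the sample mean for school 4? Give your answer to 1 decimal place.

Σ Nₕx̄ₕ = N·μ, so 161·x̄_4 = 2356·78.0 − (676·82.9 + 685·75.8 + 834·74.6).
= 183768 − 170179.8 = 13588.2.
x̄_4 = 13588.2 / 161 = 84.399... → 84.4.

84.4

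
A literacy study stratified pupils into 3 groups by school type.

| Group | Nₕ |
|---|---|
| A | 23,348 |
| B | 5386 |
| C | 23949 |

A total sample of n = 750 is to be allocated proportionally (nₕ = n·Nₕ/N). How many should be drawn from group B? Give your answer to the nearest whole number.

77

N = 23348 + 5386 + 23949 = 52683.
n_B = 750·5386/52683 = 76.676... → 77.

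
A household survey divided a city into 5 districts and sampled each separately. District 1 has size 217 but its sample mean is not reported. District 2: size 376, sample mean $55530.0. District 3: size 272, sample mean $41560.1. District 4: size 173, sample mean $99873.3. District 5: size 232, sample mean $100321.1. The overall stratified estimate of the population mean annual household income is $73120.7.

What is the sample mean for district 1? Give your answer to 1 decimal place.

92751.5

Σ Nₕx̄ₕ = N·μ, so 217·x̄_1 = 1270·73120.7 − (376·55530.0 + 272·41560.1 + 173·99873.3 + 232·100321.1).
= 92863289 − 72736203.3 = 20127085.7.
x̄_1 = 20127085.7 / 217 = 92751.547... → 92751.5.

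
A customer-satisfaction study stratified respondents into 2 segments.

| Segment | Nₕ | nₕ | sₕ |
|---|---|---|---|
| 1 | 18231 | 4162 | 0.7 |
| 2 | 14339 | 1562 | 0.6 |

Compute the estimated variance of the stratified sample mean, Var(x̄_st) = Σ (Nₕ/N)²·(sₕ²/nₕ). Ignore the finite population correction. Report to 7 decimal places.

0.0000816

N = 32570; Wₕ = Nₕ/N.
segment 1: (18231/32570)²·0.7²/4162 = 0.0000368875
segment 2: (14339/32570)²·0.6²/1562 = 0.0000446708
Sum = 0.0000815583 → 0.0000816.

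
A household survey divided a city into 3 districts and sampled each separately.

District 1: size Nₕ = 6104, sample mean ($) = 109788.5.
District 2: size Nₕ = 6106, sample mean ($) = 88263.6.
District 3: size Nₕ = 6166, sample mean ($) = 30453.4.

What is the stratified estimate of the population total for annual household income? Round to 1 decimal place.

1396862210.0

Population total = Σ Nₕ·x̄ₕ (each stratum's size times its mean).
6104·109788.5 + 6106·88263.6 + 6166·30453.4 = 670149004 + 538937541.6 + 187775664.4 = 1396862210.0.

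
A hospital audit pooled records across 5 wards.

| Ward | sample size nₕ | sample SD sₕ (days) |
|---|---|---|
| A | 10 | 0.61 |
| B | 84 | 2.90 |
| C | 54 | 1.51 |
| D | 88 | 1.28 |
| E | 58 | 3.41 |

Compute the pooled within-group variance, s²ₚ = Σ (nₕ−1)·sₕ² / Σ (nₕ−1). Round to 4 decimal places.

5.6317

A: (10−1)·0.61² = 9·0.3721 = 3.3489
B: (84−1)·2.90² = 83·8.41 = 698.03
C: (54−1)·1.51² = 53·2.2801 = 120.8453
D: (88−1)·1.28² = 87·1.6384 = 142.5408
E: (58−1)·3.41² = 57·11.6281 = 662.8017
Numerator = 1627.5667; denominator = Σ(nₕ−1) = 289.
s²ₚ = 1627.5667/289 = 5.631719... → 5.6317.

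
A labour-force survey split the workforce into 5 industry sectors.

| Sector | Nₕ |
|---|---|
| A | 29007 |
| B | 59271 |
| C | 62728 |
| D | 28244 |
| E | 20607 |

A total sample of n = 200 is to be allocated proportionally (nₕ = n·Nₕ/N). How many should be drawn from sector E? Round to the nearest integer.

21

Share of sector E = 20607/199857 = 0.10311.
Allocate 200 × 0.10311 = 20.622... → 21.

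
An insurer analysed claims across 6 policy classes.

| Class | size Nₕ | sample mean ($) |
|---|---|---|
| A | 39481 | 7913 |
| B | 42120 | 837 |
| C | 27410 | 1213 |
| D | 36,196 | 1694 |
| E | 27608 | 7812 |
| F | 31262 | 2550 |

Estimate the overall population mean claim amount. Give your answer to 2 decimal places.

N = 39481 + 42120 + 27410 + 36196 + 27608 + 31262 = 204077.
Overall mean = Σ (Nₕ/N)·x̄ₕ — weight by population share, not a simple average.
Σ Nₕx̄ₕ = 39481·7913 + 42120·837 + 27410·1213 + 36196·1694 + 27608·7812 + 31262·2550 = 312413153 + 35254440 + 33248330 + 61316024 + 215673696 + 79718100 = 737623743.
Divide by N: 737623743 / 204077 = 3614.4384... → 3614.44.

3614.44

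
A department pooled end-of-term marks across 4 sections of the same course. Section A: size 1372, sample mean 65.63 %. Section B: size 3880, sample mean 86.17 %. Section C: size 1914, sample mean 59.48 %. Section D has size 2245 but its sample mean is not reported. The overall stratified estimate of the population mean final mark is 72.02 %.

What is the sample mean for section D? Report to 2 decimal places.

62.16

Σ Nₕx̄ₕ = N·μ, so 2245·x̄_D = 9411·72.02 − (1372·65.63 + 3880·86.17 + 1914·59.48).
= 677780.22 − 538228.68 = 139551.54.
x̄_D = 139551.54 / 2245 = 62.1610... → 62.16.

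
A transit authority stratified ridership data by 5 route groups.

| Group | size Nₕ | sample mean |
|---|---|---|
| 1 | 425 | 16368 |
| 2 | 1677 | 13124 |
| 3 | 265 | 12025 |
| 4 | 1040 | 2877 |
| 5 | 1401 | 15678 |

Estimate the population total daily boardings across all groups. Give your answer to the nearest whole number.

57108931

1: 425·16368 = 6956400
2: 1677·13124 = 22008948
3: 265·12025 = 3186625
4: 1040·2877 = 2992080
5: 1401·15678 = 21964878
τ̂ = Σ Nₕx̄ₕ = 57108931.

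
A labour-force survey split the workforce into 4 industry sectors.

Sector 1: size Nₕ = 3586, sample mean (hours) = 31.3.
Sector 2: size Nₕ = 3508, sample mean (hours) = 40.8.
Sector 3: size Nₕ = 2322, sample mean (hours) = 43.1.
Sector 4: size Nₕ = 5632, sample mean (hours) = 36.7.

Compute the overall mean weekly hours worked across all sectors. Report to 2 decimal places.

x̄_st = (Σ Nₕx̄ₕ) / (Σ Nₕ) = (3586·31.3 + 3508·40.8 + 2322·43.1 + 5632·36.7) / 15048
= 562140.8 / 15048 = 37.3565... → 37.36.

37.36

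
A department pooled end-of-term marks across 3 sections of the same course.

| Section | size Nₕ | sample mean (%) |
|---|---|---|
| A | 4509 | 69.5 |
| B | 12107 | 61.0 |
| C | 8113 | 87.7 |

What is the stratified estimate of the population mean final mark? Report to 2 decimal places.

71.31

N = 24729; weights Wₕ = Nₕ/N = (0.1823, 0.4896, 0.3281).
x̄_st = Σ Wₕ·x̄ₕ = 0.1823·69.5 + 0.4896·61.0 + 0.3281·87.7 ≈ 71.3095...
→ 71.31.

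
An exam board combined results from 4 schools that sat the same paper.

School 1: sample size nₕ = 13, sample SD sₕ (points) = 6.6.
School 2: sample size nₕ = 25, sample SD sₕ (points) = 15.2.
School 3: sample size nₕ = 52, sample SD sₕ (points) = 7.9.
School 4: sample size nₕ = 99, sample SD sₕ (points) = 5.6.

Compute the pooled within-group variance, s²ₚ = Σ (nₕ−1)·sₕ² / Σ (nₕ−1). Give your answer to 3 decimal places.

66.616

Degrees of freedom: 12 + 24 + 51 + 98 = 185.
Σ(nₕ−1)sₕ² = 12·43.56 + 24·231.04 + 51·62.41 + 98·31.36 = 12323.87.
s²ₚ = 12323.87 / 185 = 66.61551... → 66.616.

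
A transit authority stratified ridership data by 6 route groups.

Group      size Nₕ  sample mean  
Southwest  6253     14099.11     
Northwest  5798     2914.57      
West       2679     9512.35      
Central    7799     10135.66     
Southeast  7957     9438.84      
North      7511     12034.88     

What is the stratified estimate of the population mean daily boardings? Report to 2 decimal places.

N = 37997; weights Wₕ = Nₕ/N = (0.1646, 0.1526, 0.0705, 0.2053, 0.2094, 0.1977).
x̄_st = Σ Wₕ·x̄ₕ = 0.1646·14099.11 + 0.1526·2914.57 + 0.0705·9512.35 + 0.2053·10135.66 + 0.2094·9438.84 + 0.1977·12034.88 ≈ 9871.5910...
→ 9871.59.

9871.59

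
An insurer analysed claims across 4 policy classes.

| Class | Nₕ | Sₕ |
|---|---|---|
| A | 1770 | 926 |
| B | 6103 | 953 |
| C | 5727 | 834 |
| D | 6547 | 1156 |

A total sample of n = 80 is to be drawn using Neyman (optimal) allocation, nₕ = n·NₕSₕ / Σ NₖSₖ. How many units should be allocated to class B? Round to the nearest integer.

A: NₕSₕ = 1770·926 = 1639020
B: NₕSₕ = 6103·953 = 5816159
C: NₕSₕ = 5727·834 = 4776318
D: NₕSₕ = 6547·1156 = 7568332
Σ NₕSₕ = 19799829.
n_B = 80·5816159/19799829 = 23.500... → 23.

23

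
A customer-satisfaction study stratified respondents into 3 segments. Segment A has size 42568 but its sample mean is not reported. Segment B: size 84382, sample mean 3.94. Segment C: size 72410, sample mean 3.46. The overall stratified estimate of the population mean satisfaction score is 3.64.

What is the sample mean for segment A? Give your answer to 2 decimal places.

3.35

N = 42568 + 84382 + 72410 = 199360.
Overall total = μ·N = 3.64·199360 = 725670.4.
Subtract the known strata: 84382·3.94 + 72410·3.46 = 583003.68.
Remaining total for segment A: 725670.4 − 583003.68 = 142666.72.
Divide by its size: 142666.72 / 42568 = 3.3515... → 3.35.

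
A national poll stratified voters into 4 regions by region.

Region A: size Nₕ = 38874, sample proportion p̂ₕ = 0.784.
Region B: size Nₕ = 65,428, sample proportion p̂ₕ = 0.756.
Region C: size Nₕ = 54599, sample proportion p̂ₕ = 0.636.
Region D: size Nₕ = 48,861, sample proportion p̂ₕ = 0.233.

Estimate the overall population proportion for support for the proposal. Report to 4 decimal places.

0.6067

Wₕ = Nₕ/N with N = 207762: 0.1871, 0.3149, 0.2628, 0.2352.
p̂_st = 0.1871·0.784 + 0.3149·0.756 + 0.2628·0.636 + 0.2352·0.233 ≈ 0.606706... → 0.6067.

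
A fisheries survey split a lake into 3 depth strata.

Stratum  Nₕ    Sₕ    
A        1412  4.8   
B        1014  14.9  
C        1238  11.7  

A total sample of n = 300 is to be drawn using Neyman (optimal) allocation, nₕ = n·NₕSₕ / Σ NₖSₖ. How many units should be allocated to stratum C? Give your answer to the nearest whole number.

A: NₕSₕ = 1412·4.8 = 6777.6
B: NₕSₕ = 1014·14.9 = 15108.6
C: NₕSₕ = 1238·11.7 = 14484.6
Σ NₕSₕ = 36370.8.
n_C = 300·14484.6/36370.8 = 119.474... → 119.

119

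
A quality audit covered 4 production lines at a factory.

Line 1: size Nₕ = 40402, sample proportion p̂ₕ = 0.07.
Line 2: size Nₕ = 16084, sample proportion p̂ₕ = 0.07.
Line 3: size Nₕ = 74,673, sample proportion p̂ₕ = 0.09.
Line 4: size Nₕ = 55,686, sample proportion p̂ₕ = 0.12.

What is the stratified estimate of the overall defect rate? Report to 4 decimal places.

Wₕ = Nₕ/N with N = 186845: 0.2162, 0.0861, 0.3997, 0.2980.
p̂_st = 0.2162·0.07 + 0.0861·0.07 + 0.3997·0.09 + 0.2980·0.12 ≈ 0.092895... → 0.0929.

0.0929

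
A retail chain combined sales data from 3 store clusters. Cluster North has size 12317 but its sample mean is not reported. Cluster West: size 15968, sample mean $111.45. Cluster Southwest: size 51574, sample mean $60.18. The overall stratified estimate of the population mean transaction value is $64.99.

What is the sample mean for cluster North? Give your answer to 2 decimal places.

N = 12317 + 15968 + 51574 = 79859.
Overall total = μ·N = 64.99·79859 = 5190036.41.
Subtract the known strata: 15968·111.45 + 51574·60.18 = 4883356.92.
Remaining total for cluster North: 5190036.41 − 4883356.92 = 306679.49.
Divide by its size: 306679.49 / 12317 = 24.8989... → 24.90.

24.90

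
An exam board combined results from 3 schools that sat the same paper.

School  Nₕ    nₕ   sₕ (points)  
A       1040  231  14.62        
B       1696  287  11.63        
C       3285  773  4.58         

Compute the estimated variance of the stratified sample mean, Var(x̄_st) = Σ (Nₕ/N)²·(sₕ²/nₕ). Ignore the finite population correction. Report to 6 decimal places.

0.073077

N = 6021; Wₕ = Nₕ/N.
school A: (1040/6021)²·14.62²/231 = 0.027606553
school B: (1696/6021)²·11.63²/287 = 0.037393143
school C: (3285/6021)²·4.58²/773 = 0.008077649
Sum = 0.073077345 → 0.073077.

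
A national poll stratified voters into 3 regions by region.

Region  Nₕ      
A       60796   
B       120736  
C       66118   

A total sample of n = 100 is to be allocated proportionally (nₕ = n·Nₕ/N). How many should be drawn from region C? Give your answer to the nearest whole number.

27

Share of region C = 66118/247650 = 0.26698.
Allocate 100 × 0.26698 = 26.698... → 27.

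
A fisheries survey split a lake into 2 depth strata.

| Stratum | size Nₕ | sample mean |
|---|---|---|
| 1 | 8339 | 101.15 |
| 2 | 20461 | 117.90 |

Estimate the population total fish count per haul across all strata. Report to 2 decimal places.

3255841.75

1: 8339·101.15 = 843489.85
2: 20461·117.90 = 2412351.9
τ̂ = Σ Nₕx̄ₕ = 3255841.75.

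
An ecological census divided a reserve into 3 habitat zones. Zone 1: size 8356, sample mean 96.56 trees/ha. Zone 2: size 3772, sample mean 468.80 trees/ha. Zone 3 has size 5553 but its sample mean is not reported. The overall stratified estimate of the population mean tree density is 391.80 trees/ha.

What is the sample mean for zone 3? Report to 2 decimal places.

783.76

Σ Nₕx̄ₕ = N·μ, so 5553·x̄_3 = 17681·391.80 − (8356·96.56 + 3772·468.80).
= 6927415.8 − 2575168.96 = 4352246.84.
x̄_3 = 4352246.84 / 5553 = 783.7650... → 783.76.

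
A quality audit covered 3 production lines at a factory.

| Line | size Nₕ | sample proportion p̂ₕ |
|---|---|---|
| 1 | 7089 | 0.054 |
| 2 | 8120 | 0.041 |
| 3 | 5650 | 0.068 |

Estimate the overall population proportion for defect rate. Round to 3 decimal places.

N = 7089 + 8120 + 5650 = 20859.
Overall proportion = Σ (Nₕ/N)·p̂ₕ.
Σ Nₕp̂ₕ = 382.806 + 332.92 + 384.2 = 1099.926.
1099.926 / 20859 = 0.05273... → 0.053.

0.053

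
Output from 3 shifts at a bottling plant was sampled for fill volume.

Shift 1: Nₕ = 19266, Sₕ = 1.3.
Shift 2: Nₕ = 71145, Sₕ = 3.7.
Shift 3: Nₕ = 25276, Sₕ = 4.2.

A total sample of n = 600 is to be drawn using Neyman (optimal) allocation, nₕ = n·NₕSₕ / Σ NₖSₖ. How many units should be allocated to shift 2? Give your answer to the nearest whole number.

400

1: NₕSₕ = 19266·1.3 = 25045.8
2: NₕSₕ = 71145·3.7 = 263236.5
3: NₕSₕ = 25276·4.2 = 106159.2
Σ NₕSₕ = 394441.5.
n_2 = 600·263236.5/394441.5 = 400.419... → 400.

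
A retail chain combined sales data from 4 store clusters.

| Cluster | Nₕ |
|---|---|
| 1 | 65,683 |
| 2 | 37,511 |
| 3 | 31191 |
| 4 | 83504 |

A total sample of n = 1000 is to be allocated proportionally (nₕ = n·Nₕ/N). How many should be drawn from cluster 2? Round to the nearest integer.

172

N = 65683 + 37511 + 31191 + 83504 = 217889.
n_2 = 1000·37511/217889 = 172.156... → 172.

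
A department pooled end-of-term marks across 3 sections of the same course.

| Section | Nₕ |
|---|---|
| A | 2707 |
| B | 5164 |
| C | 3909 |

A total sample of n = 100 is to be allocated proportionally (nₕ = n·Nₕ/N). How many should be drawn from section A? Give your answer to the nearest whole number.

Share of section A = 2707/11780 = 0.22980.
Allocate 100 × 0.22980 = 22.980... → 23.

23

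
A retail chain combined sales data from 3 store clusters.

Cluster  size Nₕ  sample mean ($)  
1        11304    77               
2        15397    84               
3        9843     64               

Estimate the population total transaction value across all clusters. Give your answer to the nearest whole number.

Estimate total by summing Nₕ·x̄ₕ over strata.
11304·77 + 15397·84 + 9843·64 = 870408 + 1293348 + 629952 = 2793708.

2793708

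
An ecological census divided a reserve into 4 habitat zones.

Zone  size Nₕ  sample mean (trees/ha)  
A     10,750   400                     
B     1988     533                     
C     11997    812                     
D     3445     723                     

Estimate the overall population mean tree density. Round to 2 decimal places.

624.27

x̄_st = (Σ Nₕx̄ₕ) / (Σ Nₕ) = (10750·400 + 1988·533 + 11997·812 + 3445·723) / 28180
= 17591903 / 28180 = 624.2691... → 624.27.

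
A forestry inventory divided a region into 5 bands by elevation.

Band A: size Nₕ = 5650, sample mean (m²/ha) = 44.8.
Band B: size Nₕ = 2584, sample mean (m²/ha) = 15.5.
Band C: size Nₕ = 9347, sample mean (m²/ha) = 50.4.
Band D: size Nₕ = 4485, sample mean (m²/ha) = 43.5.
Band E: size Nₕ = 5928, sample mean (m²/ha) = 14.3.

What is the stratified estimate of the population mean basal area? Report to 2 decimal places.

N = 27994; weights Wₕ = Nₕ/N = (0.2018, 0.0923, 0.3339, 0.1602, 0.2118).
x̄_st = Σ Wₕ·x̄ₕ = 0.2018·44.8 + 0.0923·15.5 + 0.3339·50.4 + 0.1602·43.5 + 0.2118·14.3 ≈ 37.2983...
→ 37.30.

37.30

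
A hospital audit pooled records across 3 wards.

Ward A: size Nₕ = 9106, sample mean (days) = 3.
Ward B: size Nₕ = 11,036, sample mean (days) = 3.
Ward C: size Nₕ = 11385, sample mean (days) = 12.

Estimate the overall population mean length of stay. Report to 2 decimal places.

N = 9106 + 11036 + 11385 = 31527.
The stratified mean weights each stratum mean by its population share Nₕ/N.
Σ Nₕx̄ₕ = 9106·3 + 11036·3 + 11385·12 = 27318 + 33108 + 136620 = 197046.
Divide by N: 197046 / 31527 = 6.2501... → 6.25.

6.25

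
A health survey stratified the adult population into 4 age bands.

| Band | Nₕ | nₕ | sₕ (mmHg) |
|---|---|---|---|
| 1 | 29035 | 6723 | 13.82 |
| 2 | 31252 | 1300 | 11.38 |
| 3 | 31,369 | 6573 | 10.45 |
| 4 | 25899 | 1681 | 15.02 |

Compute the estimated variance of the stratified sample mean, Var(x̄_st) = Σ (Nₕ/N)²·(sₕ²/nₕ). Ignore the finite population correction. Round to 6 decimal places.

0.016471

N = 117555. Term for each stratum: Wₕ²sₕ²/nₕ.
Var(x̄_st) = 0.001733063 + 0.007040680 + 0.001183009 + 0.006514123 = 0.016470875 → 0.016471.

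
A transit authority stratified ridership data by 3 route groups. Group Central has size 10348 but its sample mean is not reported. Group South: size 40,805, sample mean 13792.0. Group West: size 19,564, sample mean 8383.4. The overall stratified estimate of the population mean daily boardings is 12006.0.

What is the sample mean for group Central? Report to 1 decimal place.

N = 10348 + 40805 + 19564 = 70717.
Overall total = μ·N = 12006.0·70717 = 849028302.
Subtract the known strata: 40805·13792.0 + 19564·8383.4 = 726795397.6.
Remaining total for group Central: 849028302 − 726795397.6 = 122232904.4.
Divide by its size: 122232904.4 / 10348 = 11812.225... → 11812.2.

11812.2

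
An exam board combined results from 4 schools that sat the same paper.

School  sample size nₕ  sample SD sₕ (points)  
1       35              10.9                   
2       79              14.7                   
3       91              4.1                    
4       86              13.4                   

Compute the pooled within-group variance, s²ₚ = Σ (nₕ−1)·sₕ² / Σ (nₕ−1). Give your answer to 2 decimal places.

131.25

1: (35−1)·10.9² = 34·118.81 = 4039.54
2: (79−1)·14.7² = 78·216.09 = 16855.02
3: (91−1)·4.1² = 90·16.81 = 1512.9
4: (86−1)·13.4² = 85·179.56 = 15262.6
Numerator = 37670.06; denominator = Σ(nₕ−1) = 287.
s²ₚ = 37670.06/287 = 131.2546... → 131.25.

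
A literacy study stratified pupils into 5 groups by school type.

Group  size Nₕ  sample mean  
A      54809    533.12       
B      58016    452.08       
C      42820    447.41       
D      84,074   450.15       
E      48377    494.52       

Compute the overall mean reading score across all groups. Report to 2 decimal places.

473.37

N = 54809 + 58016 + 42820 + 84074 + 48377 = 288096.
Weight each subgroup mean by Nₕ/N and sum.
Σ Nₕx̄ₕ = 54809·533.12 + 58016·452.08 + 42820·447.41 + 84074·450.15 + 48377·494.52 = 29219774.08 + 26227873.28 + 19158096.2 + 37845911.1 + 23923394.04 = 136375048.7.
Divide by N: 136375048.7 / 288096 = 473.3667... → 473.37.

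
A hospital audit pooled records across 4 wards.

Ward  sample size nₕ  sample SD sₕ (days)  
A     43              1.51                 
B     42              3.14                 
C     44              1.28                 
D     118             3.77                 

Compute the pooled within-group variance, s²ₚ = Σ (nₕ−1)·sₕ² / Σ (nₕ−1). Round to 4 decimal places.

A: (43−1)·1.51² = 42·2.2801 = 95.7642
B: (42−1)·3.14² = 41·9.8596 = 404.2436
C: (44−1)·1.28² = 43·1.6384 = 70.4512
D: (118−1)·3.77² = 117·14.2129 = 1662.9093
Numerator = 2233.3683; denominator = Σ(nₕ−1) = 243.
s²ₚ = 2233.3683/243 = 9.190816... → 9.1908.

9.1908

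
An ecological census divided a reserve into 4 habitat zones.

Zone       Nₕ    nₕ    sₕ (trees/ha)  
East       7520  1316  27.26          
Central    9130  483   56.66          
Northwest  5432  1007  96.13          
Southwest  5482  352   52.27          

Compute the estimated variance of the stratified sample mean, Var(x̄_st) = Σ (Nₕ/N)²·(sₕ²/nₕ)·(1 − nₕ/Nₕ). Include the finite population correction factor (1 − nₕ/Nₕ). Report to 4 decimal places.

N = 27564; Wₕ = Nₕ/N.
zone East: (7520/27564)²·27.26²/1316·(1 − 1316/7520) = 0.0346738
zone Central: (9130/27564)²·56.66²/483·(1 − 483/9130) = 0.6906496
zone Northwest: (5432/27564)²·96.13²/1007·(1 − 1007/5432) = 0.2903200
zone Southwest: (5482/27564)²·52.27²/352·(1 − 352/5482) = 0.2872991
Sum = 1.3029425 → 1.3029.

1.3029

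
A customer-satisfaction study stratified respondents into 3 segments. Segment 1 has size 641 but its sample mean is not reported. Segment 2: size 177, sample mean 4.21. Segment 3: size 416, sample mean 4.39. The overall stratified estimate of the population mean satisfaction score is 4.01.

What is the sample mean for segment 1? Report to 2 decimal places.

Σ Nₕx̄ₕ = N·μ, so 641·x̄_1 = 1234·4.01 − (177·4.21 + 416·4.39).
= 4948.34 − 2571.41 = 2376.93.
x̄_1 = 2376.93 / 641 = 3.7082... → 3.71.

3.71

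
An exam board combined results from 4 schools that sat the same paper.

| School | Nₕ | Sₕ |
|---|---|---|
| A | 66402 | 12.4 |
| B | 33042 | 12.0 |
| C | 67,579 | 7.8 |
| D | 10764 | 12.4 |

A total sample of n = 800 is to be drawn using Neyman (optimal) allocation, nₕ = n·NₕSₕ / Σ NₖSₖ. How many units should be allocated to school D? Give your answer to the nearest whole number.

57

Σ NₕSₕ = 66402·12.4 + 33042·12.0 + 67579·7.8 + 10764·12.4 = 1880478.6.
Share for D: 133473.6/1880478.6 = 0.07098.
n_D = 800 × 0.07098 = 56.783... → 57.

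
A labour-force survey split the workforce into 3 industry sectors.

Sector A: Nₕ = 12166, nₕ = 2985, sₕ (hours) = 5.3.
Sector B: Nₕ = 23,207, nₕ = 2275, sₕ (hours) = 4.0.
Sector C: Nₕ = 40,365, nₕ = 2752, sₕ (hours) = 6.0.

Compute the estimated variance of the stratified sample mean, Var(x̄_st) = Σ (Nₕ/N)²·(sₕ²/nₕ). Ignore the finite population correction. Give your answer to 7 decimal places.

N = 75738; Wₕ = Nₕ/N.
sector A: (12166/75738)²·5.3²/2985 = 0.0002428149
sector B: (23207/75738)²·4.0²/2275 = 0.0006603116
sector C: (40365/75738)²·6.0²/2752 = 0.0037156630
Sum = 0.0046187895 → 0.0046188.

0.0046188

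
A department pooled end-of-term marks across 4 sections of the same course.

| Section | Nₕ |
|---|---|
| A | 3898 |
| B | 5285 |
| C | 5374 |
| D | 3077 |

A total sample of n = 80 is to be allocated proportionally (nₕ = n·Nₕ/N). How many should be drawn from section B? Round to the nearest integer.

24

Share of section B = 5285/17634 = 0.29971.
Allocate 80 × 0.29971 = 23.976... → 24.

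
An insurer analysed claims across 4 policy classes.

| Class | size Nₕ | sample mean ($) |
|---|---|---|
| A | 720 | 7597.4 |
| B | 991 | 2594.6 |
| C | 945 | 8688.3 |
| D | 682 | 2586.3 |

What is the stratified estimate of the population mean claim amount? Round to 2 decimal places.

N = 720 + 991 + 945 + 682 = 3338.
The stratified mean weights each stratum mean by its population share Nₕ/N.
Σ Nₕx̄ₕ = 720·7597.4 + 991·2594.6 + 945·8688.3 + 682·2586.3 = 5470128 + 2571248.6 + 8210443.5 + 1763856.6 = 18015676.7.
Divide by N: 18015676.7 / 3338 = 5397.1470... → 5397.15.

5397.15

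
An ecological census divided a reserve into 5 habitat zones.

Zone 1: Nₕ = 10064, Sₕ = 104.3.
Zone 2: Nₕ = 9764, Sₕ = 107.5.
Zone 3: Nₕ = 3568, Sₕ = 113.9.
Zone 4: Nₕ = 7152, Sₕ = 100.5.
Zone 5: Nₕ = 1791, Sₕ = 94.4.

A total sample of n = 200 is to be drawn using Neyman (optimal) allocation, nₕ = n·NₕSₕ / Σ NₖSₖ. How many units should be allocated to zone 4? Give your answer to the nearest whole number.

42

1: NₕSₕ = 10064·104.3 = 1049675.2
2: NₕSₕ = 9764·107.5 = 1049630
3: NₕSₕ = 3568·113.9 = 406395.2
4: NₕSₕ = 7152·100.5 = 718776
5: NₕSₕ = 1791·94.4 = 169070.4
Σ NₕSₕ = 3393546.8.
n_4 = 200·718776/3393546.8 = 42.361... → 42.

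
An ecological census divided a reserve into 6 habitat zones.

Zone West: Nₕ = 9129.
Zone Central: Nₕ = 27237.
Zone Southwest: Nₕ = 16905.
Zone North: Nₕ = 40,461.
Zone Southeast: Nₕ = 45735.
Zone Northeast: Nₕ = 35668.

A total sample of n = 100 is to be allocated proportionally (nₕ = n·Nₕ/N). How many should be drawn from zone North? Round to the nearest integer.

23

Share of zone North = 40461/175135 = 0.23103.
Allocate 100 × 0.23103 = 23.103... → 23.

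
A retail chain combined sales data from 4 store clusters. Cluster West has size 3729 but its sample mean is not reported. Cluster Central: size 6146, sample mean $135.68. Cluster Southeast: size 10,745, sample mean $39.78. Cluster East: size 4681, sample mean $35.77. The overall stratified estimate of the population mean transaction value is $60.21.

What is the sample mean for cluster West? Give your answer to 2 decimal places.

N = 3729 + 6146 + 10745 + 4681 = 25301.
Overall total = μ·N = 60.21·25301 = 1523373.21.
Subtract the known strata: 6146·135.68 + 10745·39.78 + 4681·35.77 = 1428764.75.
Remaining total for cluster West: 1523373.21 − 1428764.75 = 94608.46.
Divide by its size: 94608.46 / 3729 = 25.3710... → 25.37.

25.37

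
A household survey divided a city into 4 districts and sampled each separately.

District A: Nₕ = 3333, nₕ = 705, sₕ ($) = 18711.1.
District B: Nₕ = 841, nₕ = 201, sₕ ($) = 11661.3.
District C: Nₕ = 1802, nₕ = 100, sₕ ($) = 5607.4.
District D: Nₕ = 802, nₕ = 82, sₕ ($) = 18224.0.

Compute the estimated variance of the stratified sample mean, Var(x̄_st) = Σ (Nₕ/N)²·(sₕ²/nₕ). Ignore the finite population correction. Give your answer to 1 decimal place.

209426.5

N = 6778; Wₕ = Nₕ/N.
district A: (3333/6778)²·18711.1²/705 = 120081.7535
district B: (841/6778)²·11661.3²/201 = 10415.6587
district C: (1802/6778)²·5607.4²/100 = 22224.3731
district D: (802/6778)²·18224.0²/82 = 56704.7146
Sum = 209426.4998 → 209426.5.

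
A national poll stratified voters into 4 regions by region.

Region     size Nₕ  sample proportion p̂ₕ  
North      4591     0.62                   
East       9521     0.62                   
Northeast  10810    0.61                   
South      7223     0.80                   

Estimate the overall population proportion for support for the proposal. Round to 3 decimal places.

0.657

N = 4591 + 9521 + 10810 + 7223 = 32145.
Overall proportion = Σ (Nₕ/N)·p̂ₕ.
Σ Nₕp̂ₕ = 2846.42 + 5903.02 + 6594.1 + 5778.4 = 21121.94.
21121.94 / 32145 = 0.65708... → 0.657.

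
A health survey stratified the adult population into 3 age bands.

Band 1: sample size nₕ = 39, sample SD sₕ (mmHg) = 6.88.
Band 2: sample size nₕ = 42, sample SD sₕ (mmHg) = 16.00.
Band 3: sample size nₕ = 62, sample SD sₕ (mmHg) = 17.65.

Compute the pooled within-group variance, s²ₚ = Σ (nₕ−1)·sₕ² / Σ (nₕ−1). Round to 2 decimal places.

Degrees of freedom: 38 + 41 + 61 = 140.
Σ(nₕ−1)sₕ² = 38·47.3344 + 41·256 + 61·311.5225 = 31297.5797.
s²ₚ = 31297.5797 / 140 = 223.5541... → 223.55.

223.55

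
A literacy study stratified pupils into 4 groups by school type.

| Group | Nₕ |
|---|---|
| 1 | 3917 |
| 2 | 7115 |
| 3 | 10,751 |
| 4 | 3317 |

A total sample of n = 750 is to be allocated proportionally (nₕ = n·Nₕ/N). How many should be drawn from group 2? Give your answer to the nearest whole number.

Share of group 2 = 7115/25100 = 0.28347.
Allocate 750 × 0.28347 = 212.600... → 213.

213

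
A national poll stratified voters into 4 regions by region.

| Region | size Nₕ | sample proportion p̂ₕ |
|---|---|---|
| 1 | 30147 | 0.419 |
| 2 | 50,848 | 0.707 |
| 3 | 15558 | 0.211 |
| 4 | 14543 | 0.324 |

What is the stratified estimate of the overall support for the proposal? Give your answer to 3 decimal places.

Wₕ = Nₕ/N with N = 111096: 0.2714, 0.4577, 0.1400, 0.1309.
p̂_st = 0.2714·0.419 + 0.4577·0.707 + 0.1400·0.211 + 0.1309·0.324 ≈ 0.50925... → 0.509.

0.509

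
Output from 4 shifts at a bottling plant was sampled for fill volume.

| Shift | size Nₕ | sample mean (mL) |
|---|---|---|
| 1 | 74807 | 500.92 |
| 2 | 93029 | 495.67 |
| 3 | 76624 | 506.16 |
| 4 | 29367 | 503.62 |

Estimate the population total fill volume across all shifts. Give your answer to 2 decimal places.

1: 74807·500.92 = 37472322.44
2: 93029·495.67 = 46111684.43
3: 76624·506.16 = 38784003.84
4: 29367·503.62 = 14789808.54
τ̂ = Σ Nₕx̄ₕ = 137157819.25.

137157819.25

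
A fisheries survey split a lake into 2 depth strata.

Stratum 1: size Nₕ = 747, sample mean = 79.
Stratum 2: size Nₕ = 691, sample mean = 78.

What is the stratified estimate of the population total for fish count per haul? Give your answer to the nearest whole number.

Population total = Σ Nₕ·x̄ₕ (each stratum's size times its mean).
747·79 + 691·78 = 59013 + 53898 = 112911.

112911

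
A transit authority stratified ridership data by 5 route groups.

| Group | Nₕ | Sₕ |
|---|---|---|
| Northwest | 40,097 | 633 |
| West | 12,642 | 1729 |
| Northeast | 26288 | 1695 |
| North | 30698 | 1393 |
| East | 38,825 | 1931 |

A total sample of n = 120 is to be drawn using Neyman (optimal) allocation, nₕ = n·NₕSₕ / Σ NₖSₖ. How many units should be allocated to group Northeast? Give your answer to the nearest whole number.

Σ NₕSₕ = 40097·633 + 12642·1729 + 26288·1695 + 30698·1393 + 38825·1931 = 209530968.
Share for Northeast: 44558160/209530968 = 0.21266.
n_Northeast = 120 × 0.21266 = 25.519... → 26.

26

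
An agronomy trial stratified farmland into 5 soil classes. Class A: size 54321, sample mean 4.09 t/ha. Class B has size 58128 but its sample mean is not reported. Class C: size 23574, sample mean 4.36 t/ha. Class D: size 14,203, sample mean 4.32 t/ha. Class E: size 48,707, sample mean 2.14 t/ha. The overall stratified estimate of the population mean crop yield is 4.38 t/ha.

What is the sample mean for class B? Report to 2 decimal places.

6.55

Σ Nₕx̄ₕ = N·μ, so 58128·x̄_B = 198933·4.38 − (54321·4.09 + 23574·4.36 + 14203·4.32 + 48707·2.14).
= 871326.54 − 490545.47 = 380781.07.
x̄_B = 380781.07 / 58128 = 6.5507... → 6.55.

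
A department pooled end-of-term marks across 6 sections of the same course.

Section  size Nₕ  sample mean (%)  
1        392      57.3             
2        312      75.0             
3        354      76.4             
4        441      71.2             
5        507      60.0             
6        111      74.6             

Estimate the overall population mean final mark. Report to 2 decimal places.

67.55

x̄_st = (Σ Nₕx̄ₕ) / (Σ Nₕ) = (392·57.3 + 312·75.0 + 354·76.4 + 441·71.2 + 507·60.0 + 111·74.6) / 2117
= 143007 / 2117 = 67.5517... → 67.55.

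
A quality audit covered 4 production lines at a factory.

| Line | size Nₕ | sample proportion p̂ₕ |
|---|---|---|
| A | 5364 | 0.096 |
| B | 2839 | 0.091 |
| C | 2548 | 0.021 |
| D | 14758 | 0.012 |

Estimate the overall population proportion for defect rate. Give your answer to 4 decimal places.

0.0394

Wₕ = Nₕ/N with N = 25509: 0.2103, 0.1113, 0.0999, 0.5785.
p̂_st = 0.2103·0.096 + 0.1113·0.091 + 0.0999·0.021 + 0.5785·0.012 ≈ 0.039355... → 0.0394.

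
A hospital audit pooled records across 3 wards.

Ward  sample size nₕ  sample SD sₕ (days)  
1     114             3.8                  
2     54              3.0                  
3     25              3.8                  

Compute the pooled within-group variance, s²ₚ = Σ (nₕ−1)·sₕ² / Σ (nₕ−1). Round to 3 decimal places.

12.923

Degrees of freedom: 113 + 53 + 24 = 190.
Σ(nₕ−1)sₕ² = 113·14.44 + 53·9 + 24·14.44 = 2455.28.
s²ₚ = 2455.28 / 190 = 12.92253... → 12.923.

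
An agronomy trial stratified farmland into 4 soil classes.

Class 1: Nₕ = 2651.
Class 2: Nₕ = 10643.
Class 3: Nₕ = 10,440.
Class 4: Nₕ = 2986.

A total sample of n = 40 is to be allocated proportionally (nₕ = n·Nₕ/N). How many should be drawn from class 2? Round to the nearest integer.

N = 2651 + 10643 + 10440 + 2986 = 26720.
n_2 = 40·10643/26720 = 15.933... → 16.

16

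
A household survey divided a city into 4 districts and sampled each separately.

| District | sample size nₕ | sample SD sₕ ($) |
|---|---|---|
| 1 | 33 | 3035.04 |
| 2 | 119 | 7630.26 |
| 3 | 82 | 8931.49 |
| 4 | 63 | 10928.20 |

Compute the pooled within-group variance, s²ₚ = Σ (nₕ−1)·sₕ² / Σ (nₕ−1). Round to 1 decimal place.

71777154.9

1: (33−1)·3035.04² = 32·9211467.8016 = 294766969.6512
2: (119−1)·7630.26² = 118·58220867.6676 = 6870062384.7768
3: (82−1)·8931.49² = 81·79771513.6201 = 6461492603.2281
4: (63−1)·10928.20² = 62·119425555.24 = 7404384424.88
Numerator = 21030706382.5361; denominator = Σ(nₕ−1) = 293.
s²ₚ = 21030706382.5361/293 = 71777154.889... → 71777154.9.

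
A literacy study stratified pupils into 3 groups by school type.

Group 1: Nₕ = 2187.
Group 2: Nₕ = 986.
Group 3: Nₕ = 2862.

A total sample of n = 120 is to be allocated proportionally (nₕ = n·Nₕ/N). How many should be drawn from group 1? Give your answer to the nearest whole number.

43

Share of group 1 = 2187/6035 = 0.36239.
Allocate 120 × 0.36239 = 43.486... → 43.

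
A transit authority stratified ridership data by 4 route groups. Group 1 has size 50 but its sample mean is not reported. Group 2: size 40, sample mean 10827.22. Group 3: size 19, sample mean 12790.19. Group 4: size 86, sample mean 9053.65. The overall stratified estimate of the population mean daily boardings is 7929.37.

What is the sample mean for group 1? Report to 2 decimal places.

N = 50 + 40 + 19 + 86 = 195.
Overall total = μ·N = 7929.37·195 = 1546227.15.
Subtract the known strata: 40·10827.22 + 19·12790.19 + 86·9053.65 = 1454716.31.
Remaining total for group 1: 1546227.15 − 1454716.31 = 91510.84.
Divide by its size: 91510.84 / 50 = 1830.2168 → 1830.22.

1830.22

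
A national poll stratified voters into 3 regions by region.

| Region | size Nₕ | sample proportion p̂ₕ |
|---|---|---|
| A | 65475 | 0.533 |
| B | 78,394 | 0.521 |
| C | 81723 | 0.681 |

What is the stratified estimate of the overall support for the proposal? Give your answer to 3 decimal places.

N = 65475 + 78394 + 81723 = 225592.
Overall proportion = Σ (Nₕ/N)·p̂ₕ.
Σ Nₕp̂ₕ = 34898.175 + 40843.274 + 55653.363 = 131394.812.
131394.812 / 225592 = 0.58244... → 0.582.

0.582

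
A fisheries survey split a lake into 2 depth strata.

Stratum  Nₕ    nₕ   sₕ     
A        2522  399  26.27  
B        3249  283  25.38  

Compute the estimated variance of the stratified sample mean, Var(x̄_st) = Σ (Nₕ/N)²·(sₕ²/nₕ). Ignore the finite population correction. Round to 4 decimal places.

1.0518

N = 5771. Term for each stratum: Wₕ²sₕ²/nₕ.
Var(x̄_st) = 0.3303203 + 0.7214298 = 1.0517501 → 1.0518.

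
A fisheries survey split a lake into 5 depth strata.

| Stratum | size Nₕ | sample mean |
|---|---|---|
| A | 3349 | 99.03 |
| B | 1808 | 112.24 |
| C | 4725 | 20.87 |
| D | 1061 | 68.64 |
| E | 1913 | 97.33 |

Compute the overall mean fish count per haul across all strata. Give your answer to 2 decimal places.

N = 3349 + 1808 + 4725 + 1061 + 1913 = 12856.
The stratified mean weights each stratum mean by its population share Nₕ/N.
Σ Nₕx̄ₕ = 3349·99.03 + 1808·112.24 + 4725·20.87 + 1061·68.64 + 1913·97.33 = 331651.47 + 202929.92 + 98610.75 + 72827.04 + 186192.29 = 892211.47.
Divide by N: 892211.47 / 12856 = 69.4004... → 69.40.

69.40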